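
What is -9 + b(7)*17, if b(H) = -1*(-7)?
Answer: 110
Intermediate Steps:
b(H) = 7
-9 + b(7)*17 = -9 + 7*17 = -9 + 119 = 110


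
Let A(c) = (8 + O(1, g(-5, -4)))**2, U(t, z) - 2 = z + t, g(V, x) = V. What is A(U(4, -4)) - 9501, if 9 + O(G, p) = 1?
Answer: -9501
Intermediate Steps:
U(t, z) = 2 + t + z (U(t, z) = 2 + (z + t) = 2 + (t + z) = 2 + t + z)
O(G, p) = -8 (O(G, p) = -9 + 1 = -8)
A(c) = 0 (A(c) = (8 - 8)**2 = 0**2 = 0)
A(U(4, -4)) - 9501 = 0 - 9501 = -9501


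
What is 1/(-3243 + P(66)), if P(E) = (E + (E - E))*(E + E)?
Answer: 1/5469 ≈ 0.00018285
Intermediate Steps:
P(E) = 2*E² (P(E) = (E + 0)*(2*E) = E*(2*E) = 2*E²)
1/(-3243 + P(66)) = 1/(-3243 + 2*66²) = 1/(-3243 + 2*4356) = 1/(-3243 + 8712) = 1/5469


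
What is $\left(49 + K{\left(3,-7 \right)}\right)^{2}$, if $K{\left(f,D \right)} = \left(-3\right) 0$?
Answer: $2401$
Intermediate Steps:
$K{\left(f,D \right)} = 0$
$\left(49 + K{\left(3,-7 \right)}\right)^{2} = \left(49 + 0\right)^{2} = 49^{2} = 2401$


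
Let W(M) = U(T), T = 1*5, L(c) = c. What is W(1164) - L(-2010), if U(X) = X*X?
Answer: 2035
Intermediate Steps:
T = 5
U(X) = X²
W(M) = 25 (W(M) = 5² = 25)
W(1164) - L(-2010) = 25 - 1*(-2010) = 25 + 2010 = 2035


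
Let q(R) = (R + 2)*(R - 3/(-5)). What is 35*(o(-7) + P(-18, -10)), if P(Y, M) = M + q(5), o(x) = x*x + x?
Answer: 2492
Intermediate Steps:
o(x) = x + x² (o(x) = x² + x = x + x²)
q(R) = (2 + R)*(⅗ + R) (q(R) = (2 + R)*(R - 3*(-⅕)) = (2 + R)*(R + ⅗) = (2 + R)*(⅗ + R))
P(Y, M) = 196/5 + M (P(Y, M) = M + (6/5 + 5² + (13/5)*5) = M + (6/5 + 25 + 13) = M + 196/5 = 196/5 + M)
35*(o(-7) + P(-18, -10)) = 35*(-7*(1 - 7) + (196/5 - 10)) = 35*(-7*(-6) + 146/5) = 35*(42 + 146/5) = 35*(356/5) = 2492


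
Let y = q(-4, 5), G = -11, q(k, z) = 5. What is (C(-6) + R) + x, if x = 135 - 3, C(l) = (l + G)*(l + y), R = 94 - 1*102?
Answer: 141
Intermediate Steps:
R = -8 (R = 94 - 102 = -8)
y = 5
C(l) = (-11 + l)*(5 + l) (C(l) = (l - 11)*(l + 5) = (-11 + l)*(5 + l))
x = 132
(C(-6) + R) + x = ((-55 + (-6)**2 - 6*(-6)) - 8) + 132 = ((-55 + 36 + 36) - 8) + 132 = (17 - 8) + 132 = 9 + 132 = 141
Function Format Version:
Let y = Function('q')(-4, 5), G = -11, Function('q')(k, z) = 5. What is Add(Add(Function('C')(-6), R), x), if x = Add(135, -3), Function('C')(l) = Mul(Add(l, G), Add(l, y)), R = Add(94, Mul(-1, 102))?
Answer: 141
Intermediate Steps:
R = -8 (R = Add(94, -102) = -8)
y = 5
Function('C')(l) = Mul(Add(-11, l), Add(5, l)) (Function('C')(l) = Mul(Add(l, -11), Add(l, 5)) = Mul(Add(-11, l), Add(5, l)))
x = 132
Add(Add(Function('C')(-6), R), x) = Add(Add(Add(-55, Pow(-6, 2), Mul(-6, -6)), -8), 132) = Add(Add(Add(-55, 36, 36), -8), 132) = Add(Add(17, -8), 132) = Add(9, 132) = 141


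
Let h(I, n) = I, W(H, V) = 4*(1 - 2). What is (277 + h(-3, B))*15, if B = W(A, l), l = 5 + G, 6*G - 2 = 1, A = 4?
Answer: 4110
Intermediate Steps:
G = ½ (G = ⅓ + (⅙)*1 = ⅓ + ⅙ = ½ ≈ 0.50000)
l = 11/2 (l = 5 + ½ = 11/2 ≈ 5.5000)
W(H, V) = -4 (W(H, V) = 4*(-1) = -4)
B = -4
(277 + h(-3, B))*15 = (277 - 3)*15 = 274*15 = 4110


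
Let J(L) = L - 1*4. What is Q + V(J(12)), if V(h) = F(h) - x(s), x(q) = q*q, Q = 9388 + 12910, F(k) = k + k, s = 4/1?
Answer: 22298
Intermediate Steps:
s = 4 (s = 4*1 = 4)
J(L) = -4 + L (J(L) = L - 4 = -4 + L)
F(k) = 2*k
Q = 22298
x(q) = q**2
V(h) = -16 + 2*h (V(h) = 2*h - 1*4**2 = 2*h - 1*16 = 2*h - 16 = -16 + 2*h)
Q + V(J(12)) = 22298 + (-16 + 2*(-4 + 12)) = 22298 + (-16 + 2*8) = 22298 + (-16 + 16) = 22298 + 0 = 22298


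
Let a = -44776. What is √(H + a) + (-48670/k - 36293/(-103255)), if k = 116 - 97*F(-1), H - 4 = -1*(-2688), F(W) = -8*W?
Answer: 504937423/6814830 + 6*I*√1169 ≈ 74.094 + 205.14*I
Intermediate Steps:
H = 2692 (H = 4 - 1*(-2688) = 4 + 2688 = 2692)
k = -660 (k = 116 - (-776)*(-1) = 116 - 97*8 = 116 - 776 = -660)
√(H + a) + (-48670/k - 36293/(-103255)) = √(2692 - 44776) + (-48670/(-660) - 36293/(-103255)) = √(-42084) + (-48670*(-1/660) - 36293*(-1/103255)) = 6*I*√1169 + (4867/66 + 36293/103255) = 6*I*√1169 + 504937423/6814830 = 504937423/6814830 + 6*I*√1169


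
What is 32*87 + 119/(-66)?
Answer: 183625/66 ≈ 2782.2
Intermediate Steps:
32*87 + 119/(-66) = 2784 + 119*(-1/66) = 2784 - 119/66 = 183625/66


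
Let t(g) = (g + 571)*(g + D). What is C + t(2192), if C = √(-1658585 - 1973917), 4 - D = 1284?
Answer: 2519856 + I*√3632502 ≈ 2.5199e+6 + 1905.9*I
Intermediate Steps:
D = -1280 (D = 4 - 1*1284 = 4 - 1284 = -1280)
t(g) = (-1280 + g)*(571 + g) (t(g) = (g + 571)*(g - 1280) = (571 + g)*(-1280 + g) = (-1280 + g)*(571 + g))
C = I*√3632502 (C = √(-3632502) = I*√3632502 ≈ 1905.9*I)
C + t(2192) = I*√3632502 + (-730880 + 2192² - 709*2192) = I*√3632502 + (-730880 + 4804864 - 1554128) = I*√3632502 + 2519856 = 2519856 + I*√3632502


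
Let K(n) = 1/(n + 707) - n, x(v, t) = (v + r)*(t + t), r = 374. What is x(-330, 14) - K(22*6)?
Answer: 1144395/839 ≈ 1364.0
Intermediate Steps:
x(v, t) = 2*t*(374 + v) (x(v, t) = (v + 374)*(t + t) = (374 + v)*(2*t) = 2*t*(374 + v))
K(n) = 1/(707 + n) - n
x(-330, 14) - K(22*6) = 2*14*(374 - 330) - (1 - (22*6)² - 15554*6)/(707 + 22*6) = 2*14*44 - (1 - 1*132² - 707*132)/(707 + 132) = 1232 - (1 - 1*17424 - 93324)/839 = 1232 - (1 - 17424 - 93324)/839 = 1232 - (-110747)/839 = 1232 - 1*(-110747/839) = 1232 + 110747/839 = 1144395/839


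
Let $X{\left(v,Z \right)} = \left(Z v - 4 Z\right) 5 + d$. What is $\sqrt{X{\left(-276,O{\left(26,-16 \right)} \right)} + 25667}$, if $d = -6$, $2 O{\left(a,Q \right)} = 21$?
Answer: $\sqrt{10961} \approx 104.69$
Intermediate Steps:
$O{\left(a,Q \right)} = \frac{21}{2}$ ($O{\left(a,Q \right)} = \frac{1}{2} \cdot 21 = \frac{21}{2}$)
$X{\left(v,Z \right)} = -6 - 20 Z + 5 Z v$ ($X{\left(v,Z \right)} = \left(Z v - 4 Z\right) 5 - 6 = \left(- 4 Z + Z v\right) 5 - 6 = \left(- 20 Z + 5 Z v\right) - 6 = -6 - 20 Z + 5 Z v$)
$\sqrt{X{\left(-276,O{\left(26,-16 \right)} \right)} + 25667} = \sqrt{\left(-6 - 210 + 5 \cdot \frac{21}{2} \left(-276\right)\right) + 25667} = \sqrt{\left(-6 - 210 - 14490\right) + 25667} = \sqrt{-14706 + 25667} = \sqrt{10961}$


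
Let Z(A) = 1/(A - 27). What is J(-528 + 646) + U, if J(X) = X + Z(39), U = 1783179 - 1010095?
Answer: 9278425/12 ≈ 7.7320e+5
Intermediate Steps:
Z(A) = 1/(-27 + A)
U = 773084
J(X) = 1/12 + X (J(X) = X + 1/(-27 + 39) = X + 1/12 = 1/12 + X)
J(-528 + 646) + U = (1/12 + (-528 + 646)) + 773084 = (1/12 + 118) + 773084 = 1417/12 + 773084 = 9278425/12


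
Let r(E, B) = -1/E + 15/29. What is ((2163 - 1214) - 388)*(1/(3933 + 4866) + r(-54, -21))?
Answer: 460264783/1531026 ≈ 300.63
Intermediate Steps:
r(E, B) = 15/29 - 1/E (r(E, B) = -1/E + 15*(1/29) = -1/E + 15/29 = 15/29 - 1/E)
((2163 - 1214) - 388)*(1/(3933 + 4866) + r(-54, -21)) = ((2163 - 1214) - 388)*(1/(3933 + 4866) + (15/29 - 1/(-54))) = (949 - 388)*(1/8799 + (15/29 - 1*(-1/54))) = 561*(1/8799 + (15/29 + 1/54)) = 561*(1/8799 + 839/1566) = 561*(2461309/4593078) = 460264783/1531026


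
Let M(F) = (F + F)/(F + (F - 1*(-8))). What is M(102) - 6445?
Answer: -341534/53 ≈ -6444.0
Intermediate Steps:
M(F) = 2*F/(8 + 2*F) (M(F) = (2*F)/(F + (F + 8)) = (2*F)/(F + (8 + F)) = (2*F)/(8 + 2*F) = 2*F/(8 + 2*F))
M(102) - 6445 = 102/(4 + 102) - 6445 = 102/106 - 6445 = 102*(1/106) - 6445 = 51/53 - 6445 = -341534/53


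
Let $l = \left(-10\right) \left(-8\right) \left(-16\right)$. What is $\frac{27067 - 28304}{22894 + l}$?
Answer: $- \frac{1237}{21614} \approx -0.057231$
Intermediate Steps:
$l = -1280$ ($l = 80 \left(-16\right) = -1280$)
$\frac{27067 - 28304}{22894 + l} = \frac{27067 - 28304}{22894 - 1280} = - \frac{1237}{21614}$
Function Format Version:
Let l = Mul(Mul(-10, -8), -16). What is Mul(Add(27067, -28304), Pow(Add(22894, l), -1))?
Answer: Rational(-1237, 21614) ≈ -0.057231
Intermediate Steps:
l = -1280 (l = Mul(80, -16) = -1280)
Mul(Add(27067, -28304), Pow(Add(22894, l), -1)) = Mul(Add(27067, -28304), Pow(Add(22894, -1280), -1)) = Mul(-1237, Pow(21614, -1)) = Mul(-1237, Rational(1, 21614)) = Rational(-1237, 21614)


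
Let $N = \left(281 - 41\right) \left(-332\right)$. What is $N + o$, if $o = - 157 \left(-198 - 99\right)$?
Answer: $-33051$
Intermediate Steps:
$N = -79680$ ($N = 240 \left(-332\right) = -79680$)
$o = 46629$ ($o = \left(-157\right) \left(-297\right) = 46629$)
$N + o = -79680 + 46629 = -33051$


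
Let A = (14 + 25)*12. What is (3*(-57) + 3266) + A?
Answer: 3563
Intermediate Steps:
A = 468 (A = 39*12 = 468)
(3*(-57) + 3266) + A = (3*(-57) + 3266) + 468 = (-171 + 3266) + 468 = 3095 + 468 = 3563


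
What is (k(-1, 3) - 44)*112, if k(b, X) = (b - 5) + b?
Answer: -5712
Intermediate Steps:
k(b, X) = -5 + 2*b (k(b, X) = (-5 + b) + b = -5 + 2*b)
(k(-1, 3) - 44)*112 = ((-5 + 2*(-1)) - 44)*112 = ((-5 - 2) - 44)*112 = (-7 - 44)*112 = -51*112 = -5712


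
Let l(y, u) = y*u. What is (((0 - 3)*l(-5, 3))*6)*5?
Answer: 1350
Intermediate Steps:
l(y, u) = u*y
(((0 - 3)*l(-5, 3))*6)*5 = (((0 - 3)*(3*(-5)))*6)*5 = (-3*(-15)*6)*5 = (45*6)*5 = 270*5 = 1350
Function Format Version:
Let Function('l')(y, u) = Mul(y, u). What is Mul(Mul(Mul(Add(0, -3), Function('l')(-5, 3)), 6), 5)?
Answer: 1350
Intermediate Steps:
Function('l')(y, u) = Mul(u, y)
Mul(Mul(Mul(Add(0, -3), Function('l')(-5, 3)), 6), 5) = Mul(Mul(Mul(Add(0, -3), Mul(3, -5)), 6), 5) = Mul(Mul(Mul(-3, -15), 6), 5) = Mul(Mul(45, 6), 5) = Mul(270, 5) = 1350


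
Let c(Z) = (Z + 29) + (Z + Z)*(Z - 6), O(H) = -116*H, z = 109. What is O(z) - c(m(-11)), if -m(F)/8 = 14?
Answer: -38993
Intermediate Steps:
m(F) = -112 (m(F) = -8*14 = -112)
c(Z) = 29 + Z + 2*Z*(-6 + Z) (c(Z) = (29 + Z) + (2*Z)*(-6 + Z) = (29 + Z) + 2*Z*(-6 + Z) = 29 + Z + 2*Z*(-6 + Z))
O(z) - c(m(-11)) = -116*109 - (29 - 11*(-112) + 2*(-112)**2) = -12644 - (29 + 1232 + 2*12544) = -12644 - (29 + 1232 + 25088) = -12644 - 1*26349 = -12644 - 26349 = -38993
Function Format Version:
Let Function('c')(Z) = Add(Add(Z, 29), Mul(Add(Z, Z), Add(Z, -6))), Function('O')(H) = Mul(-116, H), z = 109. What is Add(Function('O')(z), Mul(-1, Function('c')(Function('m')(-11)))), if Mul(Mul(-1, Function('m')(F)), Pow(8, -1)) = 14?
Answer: -38993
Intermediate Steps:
Function('m')(F) = -112 (Function('m')(F) = Mul(-8, 14) = -112)
Function('c')(Z) = Add(29, Z, Mul(2, Z, Add(-6, Z))) (Function('c')(Z) = Add(Add(29, Z), Mul(Mul(2, Z), Add(-6, Z))) = Add(Add(29, Z), Mul(2, Z, Add(-6, Z))) = Add(29, Z, Mul(2, Z, Add(-6, Z))))
Add(Function('O')(z), Mul(-1, Function('c')(Function('m')(-11)))) = Add(Mul(-116, 109), Mul(-1, Add(29, Mul(-11, -112), Mul(2, Pow(-112, 2))))) = Add(-12644, Mul(-1, Add(29, 1232, Mul(2, 12544)))) = Add(-12644, Mul(-1, Add(29, 1232, 25088))) = Add(-12644, Mul(-1, 26349)) = Add(-12644, -26349) = -38993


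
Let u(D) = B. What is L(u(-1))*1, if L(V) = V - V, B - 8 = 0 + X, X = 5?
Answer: 0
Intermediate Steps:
B = 13 (B = 8 + (0 + 5) = 8 + 5 = 13)
u(D) = 13
L(V) = 0
L(u(-1))*1 = 0*1 = 0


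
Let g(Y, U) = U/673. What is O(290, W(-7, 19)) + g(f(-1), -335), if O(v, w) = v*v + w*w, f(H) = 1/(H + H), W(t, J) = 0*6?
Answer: 56598965/673 ≈ 84100.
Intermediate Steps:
W(t, J) = 0
f(H) = 1/(2*H)
g(Y, U) = U/673 (g(Y, U) = U*(1/673) = U/673)
O(v, w) = v**2 + w**2
O(290, W(-7, 19)) + g(f(-1), -335) = (290**2 + 0**2) + (1/673)*(-335) = (84100 + 0) - 335/673 = 84100 - 335/673 = 56598965/673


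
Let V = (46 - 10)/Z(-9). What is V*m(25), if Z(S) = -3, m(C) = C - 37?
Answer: 144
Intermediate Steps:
m(C) = -37 + C
V = -12 (V = (46 - 10)/(-3) = 36*(-⅓) = -12)
V*m(25) = -12*(-37 + 25) = -12*(-12) = 144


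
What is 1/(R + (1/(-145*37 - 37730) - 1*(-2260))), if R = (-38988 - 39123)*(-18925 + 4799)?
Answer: 43095/47550947411369 ≈ 9.0629e-10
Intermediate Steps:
R = 1103395986 (R = -78111*(-14126) = 1103395986)
1/(R + (1/(-145*37 - 37730) - 1*(-2260))) = 1/(1103395986 + (1/(-145*37 - 37730) - 1*(-2260))) = 1/(1103395986 + (1/(-5365 - 37730) + 2260)) = 1/(1103395986 + (1/(-43095) + 2260)) = 1/(1103395986 + (-1/43095 + 2260)) = 1/(1103395986 + 97394699/43095) = 1/(47550947411369/43095) = 43095/47550947411369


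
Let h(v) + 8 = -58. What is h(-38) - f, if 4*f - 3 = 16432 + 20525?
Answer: -9306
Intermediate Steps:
f = 9240 (f = ¾ + (16432 + 20525)/4 = ¾ + (¼)*36957 = ¾ + 36957/4 = 9240)
h(v) = -66 (h(v) = -8 - 58 = -66)
h(-38) - f = -66 - 1*9240 = -66 - 9240 = -9306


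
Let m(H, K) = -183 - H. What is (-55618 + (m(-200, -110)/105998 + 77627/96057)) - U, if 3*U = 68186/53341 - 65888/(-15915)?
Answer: -160249391985506649455857/2881198840550213430 ≈ -55619.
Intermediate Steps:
U = 4599711998/2546766045 (U = (68186/53341 - 65888/(-15915))/3 = (68186*(1/53341) - 65888*(-1/15915))/3 = (68186/53341 + 65888/15915)/3 = (⅓)*(4599711998/848922015) = 4599711998/2546766045 ≈ 1.8061)
(-55618 + (m(-200, -110)/105998 + 77627/96057)) - U = (-55618 + ((-183 - 1*(-200))/105998 + 77627/96057)) - 1*4599711998/2546766045 = (-55618 + ((-183 + 200)*(1/105998) + 77627*(1/96057))) - 4599711998/2546766045 = (-55618 + (17*(1/105998) + 77627/96057)) - 4599711998/2546766045 = (-55618 + (17/105998 + 77627/96057)) - 4599711998/2546766045 = (-55618 + 8229939715/10181849886) - 4599711998/2546766045 = -566285897019833/10181849886 - 4599711998/2546766045 = -160249391985506649455857/2881198840550213430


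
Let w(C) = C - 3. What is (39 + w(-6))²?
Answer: 900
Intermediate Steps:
w(C) = -3 + C
(39 + w(-6))² = (39 + (-3 - 6))² = (39 - 9)² = 30² = 900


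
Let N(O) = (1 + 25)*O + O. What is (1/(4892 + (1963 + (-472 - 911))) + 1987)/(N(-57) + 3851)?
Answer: 10872865/12651264 ≈ 0.85943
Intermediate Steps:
N(O) = 27*O (N(O) = 26*O + O = 27*O)
(1/(4892 + (1963 + (-472 - 911))) + 1987)/(N(-57) + 3851) = (1/(4892 + (1963 + (-472 - 911))) + 1987)/(27*(-57) + 3851) = (1/(4892 + (1963 - 1383)) + 1987)/(-1539 + 3851) = (1/(4892 + 580) + 1987)/2312 = (1/5472 + 1987)*(1/2312) = (10872865/5472)*(1/2312) = 10872865/12651264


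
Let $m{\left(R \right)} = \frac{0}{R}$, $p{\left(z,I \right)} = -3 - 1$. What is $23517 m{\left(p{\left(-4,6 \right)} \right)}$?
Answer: $0$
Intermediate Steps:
$p{\left(z,I \right)} = -4$
$m{\left(R \right)} = 0$
$23517 m{\left(p{\left(-4,6 \right)} \right)} = 23517 \cdot 0 = 0$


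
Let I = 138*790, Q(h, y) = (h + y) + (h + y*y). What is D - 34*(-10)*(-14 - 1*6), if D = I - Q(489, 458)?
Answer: -108980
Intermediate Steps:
Q(h, y) = y + y**2 + 2*h (Q(h, y) = (h + y) + (h + y**2) = y + y**2 + 2*h)
I = 109020
D = -102180 (D = 109020 - (458 + 458**2 + 2*489) = 109020 - (458 + 209764 + 978) = 109020 - 1*211200 = 109020 - 211200 = -102180)
D - 34*(-10)*(-14 - 1*6) = -102180 - 34*(-10)*(-14 - 1*6) = -102180 - (-340)*(-14 - 6) = -102180 - (-340)*(-20) = -102180 - 1*6800 = -102180 - 6800 = -108980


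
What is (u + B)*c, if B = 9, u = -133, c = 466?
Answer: -57784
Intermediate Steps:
(u + B)*c = (-133 + 9)*466 = -124*466 = -57784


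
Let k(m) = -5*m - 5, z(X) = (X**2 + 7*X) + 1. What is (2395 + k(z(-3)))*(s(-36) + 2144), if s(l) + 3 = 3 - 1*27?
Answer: 5176065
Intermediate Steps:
z(X) = 1 + X**2 + 7*X
s(l) = -27 (s(l) = -3 + (3 - 1*27) = -3 + (3 - 27) = -3 - 24 = -27)
k(m) = -5 - 5*m
(2395 + k(z(-3)))*(s(-36) + 2144) = (2395 + (-5 - 5*(1 + (-3)**2 + 7*(-3))))*(-27 + 2144) = (2395 + (-5 - 5*(1 + 9 - 21)))*2117 = (2395 + (-5 - 5*(-11)))*2117 = (2395 + (-5 + 55))*2117 = (2395 + 50)*2117 = 2445*2117 = 5176065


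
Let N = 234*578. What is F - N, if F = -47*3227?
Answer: -286921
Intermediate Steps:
N = 135252
F = -151669
F - N = -151669 - 1*135252 = -151669 - 135252 = -286921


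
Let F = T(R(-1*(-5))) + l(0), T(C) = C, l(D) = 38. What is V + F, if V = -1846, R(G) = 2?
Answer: -1806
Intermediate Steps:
F = 40 (F = 2 + 38 = 40)
V + F = -1846 + 40 = -1806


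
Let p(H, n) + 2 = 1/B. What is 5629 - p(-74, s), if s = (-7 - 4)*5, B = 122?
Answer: 686981/122 ≈ 5631.0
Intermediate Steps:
s = -55 (s = -11*5 = -55)
p(H, n) = -243/122 (p(H, n) = -2 + 1/122 = -243/122)
5629 - p(-74, s) = 5629 - 1*(-243/122) = 5629 + 243/122 = 686981/122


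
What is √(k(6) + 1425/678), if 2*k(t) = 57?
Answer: √390754/113 ≈ 5.5319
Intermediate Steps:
k(t) = 57/2 (k(t) = (½)*57 = 57/2)
√(k(6) + 1425/678) = √(57/2 + 1425/678) = √(57/2 + 1425*(1/678)) = √(57/2 + 475/226) = √(3458/113) = √390754/113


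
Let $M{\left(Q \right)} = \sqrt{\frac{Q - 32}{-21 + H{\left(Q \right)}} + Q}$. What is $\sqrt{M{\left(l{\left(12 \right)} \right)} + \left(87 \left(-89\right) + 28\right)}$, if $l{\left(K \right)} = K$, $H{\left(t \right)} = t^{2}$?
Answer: $\frac{\sqrt{-116720235 + 492 \sqrt{11193}}}{123} \approx 87.815 i$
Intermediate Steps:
$M{\left(Q \right)} = \sqrt{Q + \frac{-32 + Q}{-21 + Q^{2}}}$ ($M{\left(Q \right)} = \sqrt{\frac{Q - 32}{-21 + Q^{2}} + Q} = \sqrt{\frac{-32 + Q}{-21 + Q^{2}} + Q} = \sqrt{Q + \frac{-32 + Q}{-21 + Q^{2}}}$)
$\sqrt{M{\left(l{\left(12 \right)} \right)} + \left(87 \left(-89\right) + 28\right)} = \sqrt{\sqrt{\frac{-32 + 12^{3} - 240}{-21 + 12^{2}}} + \left(87 \left(-89\right) + 28\right)} = \sqrt{\sqrt{\frac{-32 + 1728 - 240}{-21 + 144}} + \left(-7743 + 28\right)} = \sqrt{\sqrt{\frac{1}{123} \cdot 1456} - 7715} = \sqrt{\sqrt{\frac{1456}{123}} - 7715} = \sqrt{\frac{4 \sqrt{11193}}{123} - 7715} = \sqrt{-7715 + \frac{4 \sqrt{11193}}{123}}$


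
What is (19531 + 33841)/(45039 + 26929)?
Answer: 13343/17992 ≈ 0.74161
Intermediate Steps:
(19531 + 33841)/(45039 + 26929) = 53372/71968 = 53372*(1/71968) = 13343/17992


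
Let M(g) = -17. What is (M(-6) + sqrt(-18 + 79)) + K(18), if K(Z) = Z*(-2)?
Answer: -53 + sqrt(61) ≈ -45.190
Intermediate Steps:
K(Z) = -2*Z
(M(-6) + sqrt(-18 + 79)) + K(18) = (-17 + sqrt(-18 + 79)) - 2*18 = (-17 + sqrt(61)) - 36 = -53 + sqrt(61)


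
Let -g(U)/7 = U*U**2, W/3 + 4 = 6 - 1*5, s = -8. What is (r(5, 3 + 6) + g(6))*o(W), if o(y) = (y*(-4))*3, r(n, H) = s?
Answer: -164160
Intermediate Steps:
W = -9 (W = -12 + 3*(6 - 1*5) = -12 + 3*(6 - 5) = -12 + 3*1 = -12 + 3 = -9)
r(n, H) = -8
g(U) = -7*U**3 (g(U) = -7*U*U**2 = -7*U**3)
o(y) = -12*y (o(y) = -4*y*3 = -12*y)
(r(5, 3 + 6) + g(6))*o(W) = (-8 - 7*6**3)*(-12*(-9)) = (-8 - 7*216)*108 = (-8 - 1512)*108 = -1520*108 = -164160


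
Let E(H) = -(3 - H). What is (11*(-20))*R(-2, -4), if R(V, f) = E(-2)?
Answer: 1100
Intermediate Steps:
E(H) = -3 + H
R(V, f) = -5 (R(V, f) = -3 - 2 = -5)
(11*(-20))*R(-2, -4) = (11*(-20))*(-5) = -220*(-5) = 1100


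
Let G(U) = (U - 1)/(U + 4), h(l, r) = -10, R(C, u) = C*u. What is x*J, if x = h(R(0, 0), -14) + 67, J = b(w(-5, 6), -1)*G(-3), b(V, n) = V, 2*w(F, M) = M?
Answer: -684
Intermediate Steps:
w(F, M) = M/2
G(U) = (-1 + U)/(4 + U)
J = -12 (J = ((1/2)*6)*((-1 - 3)/(4 - 3)) = 3*(-4/1) = 3*(1*(-4)) = 3*(-4) = -12)
x = 57 (x = -10 + 67 = 57)
x*J = 57*(-12) = -684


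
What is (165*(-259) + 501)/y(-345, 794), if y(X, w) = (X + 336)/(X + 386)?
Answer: 577198/3 ≈ 1.9240e+5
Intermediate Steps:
y(X, w) = (336 + X)/(386 + X)
(165*(-259) + 501)/y(-345, 794) = (165*(-259) + 501)/(((336 - 345)/(386 - 345))) = (-42735 + 501)/((-9/41)) = -42234/((1/41)*(-9)) = -42234/(-9/41) = -42234*(-41/9) = 577198/3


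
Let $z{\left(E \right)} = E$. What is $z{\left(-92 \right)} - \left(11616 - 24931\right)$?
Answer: $13223$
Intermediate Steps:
$z{\left(-92 \right)} - \left(11616 - 24931\right) = -92 - \left(11616 - 24931\right) = -92 - -13315 = -92 + 13315 = 13223$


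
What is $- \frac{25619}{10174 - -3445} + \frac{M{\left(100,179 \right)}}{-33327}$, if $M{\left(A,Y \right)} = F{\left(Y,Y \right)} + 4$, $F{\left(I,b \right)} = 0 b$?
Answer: $- \frac{853858889}{453880413} \approx -1.8812$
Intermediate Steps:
$F{\left(I,b \right)} = 0$
$M{\left(A,Y \right)} = 4$ ($M{\left(A,Y \right)} = 0 + 4 = 4$)
$- \frac{25619}{10174 - -3445} + \frac{M{\left(100,179 \right)}}{-33327} = - \frac{25619}{10174 - -3445} + \frac{4}{-33327} = - \frac{25619}{10174 + 3445} + 4 \left(- \frac{1}{33327}\right) = - \frac{25619}{13619} - \frac{4}{33327} = - \frac{853858889}{453880413}$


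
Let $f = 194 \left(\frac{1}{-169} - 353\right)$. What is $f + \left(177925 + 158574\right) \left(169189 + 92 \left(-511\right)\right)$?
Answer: $\frac{6947990502935}{169} \approx 4.1112 \cdot 10^{10}$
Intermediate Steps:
$f = - \frac{11573652}{169}$ ($f = 194 \left(- \frac{1}{169} - 353\right) = 194 \left(- \frac{59658}{169}\right) = - \frac{11573652}{169} \approx -68483.0$)
$f + \left(177925 + 158574\right) \left(169189 + 92 \left(-511\right)\right) = - \frac{11573652}{169} + \left(177925 + 158574\right) \left(169189 + 92 \left(-511\right)\right) = - \frac{11573652}{169} + 336499 \left(169189 - 47012\right) = - \frac{11573652}{169} + 336499 \cdot 122177 = - \frac{11573652}{169} + 41112438323 = \frac{6947990502935}{169}$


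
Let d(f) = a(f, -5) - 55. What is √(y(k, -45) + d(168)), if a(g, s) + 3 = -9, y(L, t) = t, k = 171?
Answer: 4*I*√7 ≈ 10.583*I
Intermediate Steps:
a(g, s) = -12 (a(g, s) = -3 - 9 = -12)
d(f) = -67 (d(f) = -12 - 55 = -67)
√(y(k, -45) + d(168)) = √(-45 - 67) = √(-112) = 4*I*√7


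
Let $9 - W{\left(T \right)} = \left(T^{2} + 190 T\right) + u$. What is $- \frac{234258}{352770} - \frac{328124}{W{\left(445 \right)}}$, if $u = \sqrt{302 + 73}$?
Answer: $\frac{2333946076538097}{4694401168362895} - \frac{1640620 \sqrt{15}}{79843543981} \approx 0.4971$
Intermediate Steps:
$u = 5 \sqrt{15}$ ($u = \sqrt{375} = 5 \sqrt{15} \approx 19.365$)
$W{\left(T \right)} = 9 - T^{2} - 190 T - 5 \sqrt{15}$ ($W{\left(T \right)} = 9 - \left(\left(T^{2} + 190 T\right) + 5 \sqrt{15}\right) = 9 - \left(T^{2} + 5 \sqrt{15} + 190 T\right) = 9 - T^{2} - 190 T - 5 \sqrt{15}$)
$- \frac{234258}{352770} - \frac{328124}{W{\left(445 \right)}} = - \frac{234258}{352770} - \frac{328124}{9 - 445^{2} - 84550 - 5 \sqrt{15}} = \left(-234258\right) \frac{1}{352770} - \frac{328124}{9 - 198025 - 84550 - 5 \sqrt{15}} = - \frac{39043}{58795} - \frac{328124}{9 - 198025 - 84550 - 5 \sqrt{15}} = - \frac{39043}{58795} - \frac{328124}{-282566 - 5 \sqrt{15}}$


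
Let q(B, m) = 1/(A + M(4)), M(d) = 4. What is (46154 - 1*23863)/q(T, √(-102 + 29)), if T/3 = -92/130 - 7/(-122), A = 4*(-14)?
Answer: -1159132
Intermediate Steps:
A = -56
T = -15471/7930 (T = 3*(-92/130 - 7/(-122)) = 3*(-92*1/130 - 7*(-1/122)) = 3*(-46/65 + 7/122) = 3*(-5157/7930) = -15471/7930 ≈ -1.9509)
q(B, m) = -1/52 (q(B, m) = 1/(-56 + 4) = 1/(-52) = -1/52)
(46154 - 1*23863)/q(T, √(-102 + 29)) = (46154 - 1*23863)/(-1/52) = (46154 - 23863)*(-52) = 22291*(-52) = -1159132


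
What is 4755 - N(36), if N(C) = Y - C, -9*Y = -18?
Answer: 4789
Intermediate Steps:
Y = 2 (Y = -⅑*(-18) = 2)
N(C) = 2 - C
4755 - N(36) = 4755 - (2 - 1*36) = 4755 - (2 - 36) = 4755 - 1*(-34) = 4755 + 34 = 4789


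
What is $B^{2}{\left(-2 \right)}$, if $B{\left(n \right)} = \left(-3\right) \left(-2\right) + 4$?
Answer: $100$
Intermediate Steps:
$B{\left(n \right)} = 10$ ($B{\left(n \right)} = 6 + 4 = 10$)
$B^{2}{\left(-2 \right)} = 10^{2} = 100$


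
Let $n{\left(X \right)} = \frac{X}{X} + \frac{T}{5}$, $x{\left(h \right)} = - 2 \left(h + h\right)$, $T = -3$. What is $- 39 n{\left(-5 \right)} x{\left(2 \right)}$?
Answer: $\frac{624}{5} \approx 124.8$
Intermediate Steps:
$x{\left(h \right)} = - 4 h$ ($x{\left(h \right)} = - 2 \cdot 2 h = - 4 h$)
$n{\left(X \right)} = \frac{2}{5}$ ($n{\left(X \right)} = \frac{X}{X} - \frac{3}{5} = 1 - \frac{3}{5} = \frac{2}{5}$)
$- 39 n{\left(-5 \right)} x{\left(2 \right)} = \left(-39\right) \frac{2}{5} \left(\left(-4\right) 2\right) = \left(- \frac{78}{5}\right) \left(-8\right) = \frac{624}{5}$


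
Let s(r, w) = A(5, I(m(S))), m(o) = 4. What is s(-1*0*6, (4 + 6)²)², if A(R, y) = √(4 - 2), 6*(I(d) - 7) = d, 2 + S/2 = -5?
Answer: 2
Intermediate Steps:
S = -14 (S = -4 + 2*(-5) = -4 - 10 = -14)
I(d) = 7 + d/6
A(R, y) = √2
s(r, w) = √2
s(-1*0*6, (4 + 6)²)² = (√2)² = 2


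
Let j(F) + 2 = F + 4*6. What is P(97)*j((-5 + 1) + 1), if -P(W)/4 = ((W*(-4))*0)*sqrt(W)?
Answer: 0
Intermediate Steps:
j(F) = 22 + F (j(F) = -2 + (F + 4*6) = -2 + (F + 24) = -2 + (24 + F) = 22 + F)
P(W) = 0 (P(W) = -4*(W*(-4))*0*sqrt(W) = -4*-4*W*0*sqrt(W) = -0*sqrt(W) = -4*0 = 0)
P(97)*j((-5 + 1) + 1) = 0*(22 + ((-5 + 1) + 1)) = 0*(22 + (-4 + 1)) = 0*(22 - 3) = 0*19 = 0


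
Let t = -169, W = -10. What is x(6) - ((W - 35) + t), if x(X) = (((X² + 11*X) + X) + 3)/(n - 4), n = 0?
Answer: 745/4 ≈ 186.25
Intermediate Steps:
x(X) = -¾ - 3*X - X²/4 (x(X) = (((X² + 11*X) + X) + 3)/(0 - 4) = ((X² + 12*X) + 3)/(-4) = (3 + X² + 12*X)*(-¼) = -¾ - 3*X - X²/4)
x(6) - ((W - 35) + t) = (-¾ - 3*6 - ¼*6²) - ((-10 - 35) - 169) = (-¾ - 18 - ¼*36) - (-45 - 169) = (-¾ - 18 - 9) - 1*(-214) = -111/4 + 214 = 745/4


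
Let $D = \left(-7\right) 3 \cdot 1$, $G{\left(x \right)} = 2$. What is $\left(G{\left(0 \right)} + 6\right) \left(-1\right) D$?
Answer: $168$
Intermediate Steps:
$D = -21$ ($D = \left(-21\right) 1 = -21$)
$\left(G{\left(0 \right)} + 6\right) \left(-1\right) D = \left(2 + 6\right) \left(-1\right) \left(-21\right) = 8 \left(-1\right) \left(-21\right) = \left(-8\right) \left(-21\right) = 168$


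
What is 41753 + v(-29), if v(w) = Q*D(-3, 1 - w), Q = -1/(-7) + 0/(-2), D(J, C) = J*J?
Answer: 292280/7 ≈ 41754.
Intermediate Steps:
D(J, C) = J²
Q = ⅐ (Q = -1*(-⅐) + 0*(-½) = ⅐ + 0 = ⅐ ≈ 0.14286)
v(w) = 9/7 (v(w) = (⅐)*(-3)² = (⅐)*9 = 9/7)
41753 + v(-29) = 41753 + 9/7 = 292280/7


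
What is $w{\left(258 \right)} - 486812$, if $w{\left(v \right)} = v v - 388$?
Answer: $-420636$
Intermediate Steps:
$w{\left(v \right)} = -388 + v^{2}$ ($w{\left(v \right)} = v^{2} - 388 = -388 + v^{2}$)
$w{\left(258 \right)} - 486812 = \left(-388 + 258^{2}\right) - 486812 = \left(-388 + 66564\right) - 486812 = 66176 - 486812 = -420636$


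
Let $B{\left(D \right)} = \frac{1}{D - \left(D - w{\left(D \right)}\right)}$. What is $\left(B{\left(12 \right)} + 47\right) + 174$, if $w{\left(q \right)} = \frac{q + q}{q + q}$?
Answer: $222$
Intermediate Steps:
$w{\left(q \right)} = 1$ ($w{\left(q \right)} = \frac{2 q}{2 q} = 2 q \frac{1}{2 q} = 1$)
$B{\left(D \right)} = 1$ ($B{\left(D \right)} = \frac{1}{D - \left(-1 + D\right)} = 1^{-1} = 1$)
$\left(B{\left(12 \right)} + 47\right) + 174 = \left(1 + 47\right) + 174 = 48 + 174 = 222$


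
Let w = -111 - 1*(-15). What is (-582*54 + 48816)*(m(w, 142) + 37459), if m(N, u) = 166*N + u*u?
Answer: 724853556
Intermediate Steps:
w = -96 (w = -111 + 15 = -96)
m(N, u) = u**2 + 166*N (m(N, u) = 166*N + u**2 = u**2 + 166*N)
(-582*54 + 48816)*(m(w, 142) + 37459) = (-582*54 + 48816)*((142**2 + 166*(-96)) + 37459) = (-31428 + 48816)*((20164 - 15936) + 37459) = 17388*(4228 + 37459) = 17388*41687 = 724853556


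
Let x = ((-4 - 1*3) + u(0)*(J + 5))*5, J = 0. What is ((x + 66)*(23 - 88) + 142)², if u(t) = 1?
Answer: 12236004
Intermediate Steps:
x = -10 (x = ((-4 - 1*3) + 1*(0 + 5))*5 = ((-4 - 3) + 1*5)*5 = (-7 + 5)*5 = -2*5 = -10)
((x + 66)*(23 - 88) + 142)² = ((-10 + 66)*(23 - 88) + 142)² = (56*(-65) + 142)² = (-3640 + 142)² = (-3498)² = 12236004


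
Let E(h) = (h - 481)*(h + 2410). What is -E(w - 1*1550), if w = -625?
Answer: 624160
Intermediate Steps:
E(h) = (-481 + h)*(2410 + h)
-E(w - 1*1550) = -(-1159210 + (-625 - 1*1550)**2 + 1929*(-625 - 1*1550)) = -(-1159210 + (-625 - 1550)**2 + 1929*(-625 - 1550)) = -(-1159210 + (-2175)**2 + 1929*(-2175)) = -(-1159210 + 4730625 - 4195575) = -1*(-624160) = 624160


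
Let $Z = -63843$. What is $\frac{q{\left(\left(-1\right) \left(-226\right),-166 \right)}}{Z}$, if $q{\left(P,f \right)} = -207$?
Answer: $\frac{69}{21281} \approx 0.0032423$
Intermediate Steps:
$\frac{q{\left(\left(-1\right) \left(-226\right),-166 \right)}}{Z} = - \frac{207}{-63843} = \left(-207\right) \left(- \frac{1}{63843}\right) = \frac{69}{21281}$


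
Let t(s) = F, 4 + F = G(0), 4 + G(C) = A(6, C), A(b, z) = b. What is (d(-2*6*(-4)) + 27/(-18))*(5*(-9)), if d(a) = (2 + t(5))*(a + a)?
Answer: 135/2 ≈ 67.500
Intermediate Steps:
G(C) = 2 (G(C) = -4 + 6 = 2)
F = -2 (F = -4 + 2 = -2)
t(s) = -2
d(a) = 0 (d(a) = (2 - 2)*(a + a) = 0*(2*a) = 0)
(d(-2*6*(-4)) + 27/(-18))*(5*(-9)) = (0 + 27/(-18))*(5*(-9)) = (0 + 27*(-1/18))*(-45) = (0 - 3/2)*(-45) = -3/2*(-45) = 135/2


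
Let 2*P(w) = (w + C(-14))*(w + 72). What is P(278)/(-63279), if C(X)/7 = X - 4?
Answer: -26600/63279 ≈ -0.42036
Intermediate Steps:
C(X) = -28 + 7*X (C(X) = 7*(X - 4) = 7*(-4 + X) = -28 + 7*X)
P(w) = (-126 + w)*(72 + w)/2 (P(w) = ((w + (-28 + 7*(-14)))*(w + 72))/2 = ((w + (-28 - 98))*(72 + w))/2 = ((w - 126)*(72 + w))/2 = ((-126 + w)*(72 + w))/2 = (-126 + w)*(72 + w)/2)
P(278)/(-63279) = (-4536 + (½)*278² - 27*278)/(-63279) = (-4536 + (½)*77284 - 7506)*(-1/63279) = (-4536 + 38642 - 7506)*(-1/63279) = 26600*(-1/63279) = -26600/63279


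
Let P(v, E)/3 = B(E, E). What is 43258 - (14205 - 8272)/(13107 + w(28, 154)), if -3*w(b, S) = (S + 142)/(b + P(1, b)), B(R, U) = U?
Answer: 23811419720/550457 ≈ 43258.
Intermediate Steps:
P(v, E) = 3*E
w(b, S) = -(142 + S)/(12*b) (w(b, S) = -(S + 142)/(3*(b + 3*b)) = -(142 + S)/(3*(4*b)) = -(142 + S)*1/(4*b)/3 = -(142 + S)/(12*b))
43258 - (14205 - 8272)/(13107 + w(28, 154)) = 43258 - (14205 - 8272)/(13107 + (1/12)*(-142 - 1*154)/28) = 43258 - 5933/(13107 + (1/12)*(1/28)*(-142 - 154)) = 43258 - 5933/(13107 + (1/12)*(1/28)*(-296)) = 43258 - 5933/(13107 - 37/42) = 43258 - 5933/550457/42 = 43258 - 5933*42/550457 = 43258 - 1*249186/550457 = 43258 - 249186/550457 = 23811419720/550457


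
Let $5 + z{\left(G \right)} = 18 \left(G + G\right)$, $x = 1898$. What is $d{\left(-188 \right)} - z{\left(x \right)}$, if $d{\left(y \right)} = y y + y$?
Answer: $-33167$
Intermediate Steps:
$d{\left(y \right)} = y + y^{2}$ ($d{\left(y \right)} = y^{2} + y = y + y^{2}$)
$z{\left(G \right)} = -5 + 36 G$ ($z{\left(G \right)} = -5 + 18 \left(G + G\right) = -5 + 18 \cdot 2 G = -5 + 36 G$)
$d{\left(-188 \right)} - z{\left(x \right)} = - 188 \left(1 - 188\right) - \left(-5 + 36 \cdot 1898\right) = \left(-188\right) \left(-187\right) - \left(-5 + 68328\right) = 35156 - 68323 = -33167$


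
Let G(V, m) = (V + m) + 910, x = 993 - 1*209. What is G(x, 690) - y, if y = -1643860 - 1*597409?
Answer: 2243653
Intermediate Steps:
x = 784 (x = 993 - 209 = 784)
G(V, m) = 910 + V + m
y = -2241269 (y = -1643860 - 597409 = -2241269)
G(x, 690) - y = (910 + 784 + 690) - 1*(-2241269) = 2384 + 2241269 = 2243653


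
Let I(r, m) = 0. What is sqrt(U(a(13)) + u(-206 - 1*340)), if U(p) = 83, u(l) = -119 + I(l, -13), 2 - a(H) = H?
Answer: 6*I ≈ 6.0*I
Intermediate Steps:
a(H) = 2 - H
u(l) = -119 (u(l) = -119 + 0 = -119)
sqrt(U(a(13)) + u(-206 - 1*340)) = sqrt(83 - 119) = sqrt(-36) = 6*I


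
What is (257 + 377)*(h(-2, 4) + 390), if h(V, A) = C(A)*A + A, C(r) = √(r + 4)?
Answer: 249796 + 5072*√2 ≈ 2.5697e+5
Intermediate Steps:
C(r) = √(4 + r)
h(V, A) = A + A*√(4 + A) (h(V, A) = √(4 + A)*A + A = A*√(4 + A) + A = A + A*√(4 + A))
(257 + 377)*(h(-2, 4) + 390) = (257 + 377)*(4*(1 + √(4 + 4)) + 390) = 634*(4*(1 + √8) + 390) = 634*(4*(1 + 2*√2) + 390) = 634*((4 + 8*√2) + 390) = 634*(394 + 8*√2) = 249796 + 5072*√2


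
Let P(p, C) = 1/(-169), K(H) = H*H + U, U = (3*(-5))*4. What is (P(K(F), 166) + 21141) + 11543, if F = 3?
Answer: 5523595/169 ≈ 32684.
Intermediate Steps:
U = -60 (U = -15*4 = -60)
K(H) = -60 + H² (K(H) = H*H - 60 = H² - 60 = -60 + H²)
P(p, C) = -1/169
(P(K(F), 166) + 21141) + 11543 = (-1/169 + 21141) + 11543 = 3572828/169 + 11543 = 5523595/169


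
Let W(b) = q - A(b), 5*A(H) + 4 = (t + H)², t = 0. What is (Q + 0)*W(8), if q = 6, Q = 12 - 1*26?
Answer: 84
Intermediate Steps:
Q = -14 (Q = 12 - 26 = -14)
A(H) = -⅘ + H²/5 (A(H) = -⅘ + (0 + H)²/5 = -⅘ + H²/5)
W(b) = 34/5 - b²/5 (W(b) = 6 - (-⅘ + b²/5) = 6 + (⅘ - b²/5) = 34/5 - b²/5)
(Q + 0)*W(8) = (-14 + 0)*(34/5 - ⅕*8²) = -14*(34/5 - ⅕*64) = -14*(34/5 - 64/5) = -14*(-6) = 84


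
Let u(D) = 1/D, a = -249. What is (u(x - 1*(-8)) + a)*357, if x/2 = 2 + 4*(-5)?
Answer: -355623/4 ≈ -88906.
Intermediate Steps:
x = -36 (x = 2*(2 + 4*(-5)) = 2*(2 - 20) = 2*(-18) = -36)
(u(x - 1*(-8)) + a)*357 = (1/(-36 - 1*(-8)) - 249)*357 = (1/(-36 + 8) - 249)*357 = (1/(-28) - 249)*357 = (-1/28 - 249)*357 = -6973/28*357 = -355623/4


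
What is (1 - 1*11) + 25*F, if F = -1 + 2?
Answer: 15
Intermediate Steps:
F = 1
(1 - 1*11) + 25*F = (1 - 1*11) + 25*1 = (1 - 11) + 25 = -10 + 25 = 15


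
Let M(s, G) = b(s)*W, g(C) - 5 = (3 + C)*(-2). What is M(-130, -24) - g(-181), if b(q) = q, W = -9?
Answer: 809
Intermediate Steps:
g(C) = -1 - 2*C (g(C) = 5 + (3 + C)*(-2) = 5 + (-6 - 2*C) = -1 - 2*C)
M(s, G) = -9*s (M(s, G) = s*(-9) = -9*s)
M(-130, -24) - g(-181) = -9*(-130) - (-1 - 2*(-181)) = 1170 - (-1 + 362) = 1170 - 1*361 = 1170 - 361 = 809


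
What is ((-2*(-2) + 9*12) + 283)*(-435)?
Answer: -171825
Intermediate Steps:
((-2*(-2) + 9*12) + 283)*(-435) = ((4 + 108) + 283)*(-435) = (112 + 283)*(-435) = 395*(-435) = -171825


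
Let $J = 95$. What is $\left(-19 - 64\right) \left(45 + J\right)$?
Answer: $-11620$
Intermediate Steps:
$\left(-19 - 64\right) \left(45 + J\right) = \left(-19 - 64\right) \left(45 + 95\right) = \left(-19 - 64\right) 140 = \left(-83\right) 140 = -11620$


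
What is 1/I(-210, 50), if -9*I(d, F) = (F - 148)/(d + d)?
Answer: -270/7 ≈ -38.571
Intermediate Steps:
I(d, F) = -(-148 + F)/(18*d) (I(d, F) = -(F - 148)/(9*(d + d)) = -(-148 + F)/(9*(2*d)) = -(-148 + F)*1/(2*d)/9 = -(-148 + F)/(18*d))
1/I(-210, 50) = 1/((1/18)*(148 - 1*50)/(-210)) = 1/((1/18)*(-1/210)*(148 - 50)) = 1/((1/18)*(-1/210)*98) = 1/(-7/270) = -270/7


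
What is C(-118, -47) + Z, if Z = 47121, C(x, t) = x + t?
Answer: 46956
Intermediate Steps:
C(x, t) = t + x
C(-118, -47) + Z = (-47 - 118) + 47121 = -165 + 47121 = 46956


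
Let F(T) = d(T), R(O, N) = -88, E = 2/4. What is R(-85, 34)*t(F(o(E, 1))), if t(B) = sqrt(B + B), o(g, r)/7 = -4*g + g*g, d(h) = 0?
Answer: 0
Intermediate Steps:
E = 1/2 (E = 2*(1/4) = 1/2 ≈ 0.50000)
o(g, r) = -28*g + 7*g**2 (o(g, r) = 7*(-4*g + g*g) = 7*(-4*g + g**2) = 7*(g**2 - 4*g) = -28*g + 7*g**2)
F(T) = 0
t(B) = sqrt(2)*sqrt(B) (t(B) = sqrt(2*B) = sqrt(2)*sqrt(B))
R(-85, 34)*t(F(o(E, 1))) = -88*sqrt(2)*sqrt(0) = -88*sqrt(2)*0 = -88*0 = 0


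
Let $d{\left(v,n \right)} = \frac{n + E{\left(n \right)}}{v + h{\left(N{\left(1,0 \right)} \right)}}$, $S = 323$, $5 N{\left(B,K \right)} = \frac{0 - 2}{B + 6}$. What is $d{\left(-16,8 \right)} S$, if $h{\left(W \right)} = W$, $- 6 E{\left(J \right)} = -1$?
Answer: $- \frac{553945}{3372} \approx -164.28$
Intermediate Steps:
$N{\left(B,K \right)} = - \frac{2}{5 \left(6 + B\right)}$ ($N{\left(B,K \right)} = \frac{\left(0 - 2\right) \frac{1}{B + 6}}{5} = \frac{\left(-2\right) \frac{1}{6 + B}}{5} = - \frac{2}{5 \left(6 + B\right)}$)
$E{\left(J \right)} = \frac{1}{6}$ ($E{\left(J \right)} = \left(- \frac{1}{6}\right) \left(-1\right) = \frac{1}{6}$)
$d{\left(v,n \right)} = \frac{\frac{1}{6} + n}{- \frac{2}{35} + v}$ ($d{\left(v,n \right)} = \frac{n + \frac{1}{6}}{v - \frac{2}{30 + 5 \cdot 1}} = \frac{\frac{1}{6} + n}{v - \frac{2}{30 + 5}} = \frac{\frac{1}{6} + n}{v - \frac{2}{35}} = \frac{\frac{1}{6} + n}{- \frac{2}{35} + v}$)
$d{\left(-16,8 \right)} S = \frac{35 \left(1 + 6 \cdot 8\right)}{6 \left(-2 + 35 \left(-16\right)\right)} 323 = \frac{35 \left(1 + 48\right)}{6 \left(-2 - 560\right)} 323 = \frac{35}{6} \frac{1}{-562} \cdot 49 \cdot 323 = \frac{35}{6} \left(- \frac{1}{562}\right) 49 \cdot 323 = \left(- \frac{1715}{3372}\right) 323 = - \frac{553945}{3372}$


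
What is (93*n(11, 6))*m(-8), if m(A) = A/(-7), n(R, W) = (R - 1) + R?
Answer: 2232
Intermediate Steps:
n(R, W) = -1 + 2*R (n(R, W) = (-1 + R) + R = -1 + 2*R)
m(A) = -A/7 (m(A) = A*(-⅐) = -A/7)
(93*n(11, 6))*m(-8) = (93*(-1 + 2*11))*(-⅐*(-8)) = (93*(-1 + 22))*(8/7) = (93*21)*(8/7) = 1953*(8/7) = 2232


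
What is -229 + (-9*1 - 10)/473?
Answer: -108336/473 ≈ -229.04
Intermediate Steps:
-229 + (-9*1 - 10)/473 = -229 + (-9 - 10)*(1/473) = -229 - 19*1/473 = -229 - 19/473 = -108336/473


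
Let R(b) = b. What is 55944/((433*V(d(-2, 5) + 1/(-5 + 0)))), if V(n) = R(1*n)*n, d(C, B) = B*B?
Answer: 174825/832226 ≈ 0.21007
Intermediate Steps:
d(C, B) = B²
V(n) = n² (V(n) = (1*n)*n = n*n = n²)
55944/((433*V(d(-2, 5) + 1/(-5 + 0)))) = 55944/((433*(5² + 1/(-5 + 0))²)) = 55944/((433*(25 + 1/(-5))²)) = 55944/((433*(25 - ⅕)²)) = 55944/((433*(124/5)²)) = 55944/((433*(15376/25))) = 55944/(6657808/25) = 55944*(25/6657808) = 174825/832226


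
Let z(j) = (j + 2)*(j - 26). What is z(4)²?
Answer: 17424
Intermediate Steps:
z(j) = (-26 + j)*(2 + j) (z(j) = (2 + j)*(-26 + j) = (-26 + j)*(2 + j))
z(4)² = (-52 + 4² - 24*4)² = (-52 + 16 - 96)² = (-132)² = 17424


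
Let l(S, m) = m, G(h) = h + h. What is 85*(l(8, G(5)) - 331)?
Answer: -27285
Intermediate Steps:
G(h) = 2*h
85*(l(8, G(5)) - 331) = 85*(2*5 - 331) = 85*(10 - 331) = 85*(-321) = -27285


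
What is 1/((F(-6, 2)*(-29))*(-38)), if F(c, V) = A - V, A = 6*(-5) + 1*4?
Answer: -1/30856 ≈ -3.2409e-5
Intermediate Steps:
A = -26 (A = -30 + 4 = -26)
F(c, V) = -26 - V
1/((F(-6, 2)*(-29))*(-38)) = 1/(((-26 - 1*2)*(-29))*(-38)) = 1/(((-26 - 2)*(-29))*(-38)) = 1/(-28*(-29)*(-38)) = 1/(812*(-38)) = 1/(-30856) = -1/30856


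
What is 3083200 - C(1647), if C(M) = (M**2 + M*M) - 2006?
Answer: -2340012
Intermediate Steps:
C(M) = -2006 + 2*M**2 (C(M) = (M**2 + M**2) - 2006 = 2*M**2 - 2006 = -2006 + 2*M**2)
3083200 - C(1647) = 3083200 - (-2006 + 2*1647**2) = 3083200 - (-2006 + 2*2712609) = 3083200 - (-2006 + 5425218) = 3083200 - 1*5423212 = 3083200 - 5423212 = -2340012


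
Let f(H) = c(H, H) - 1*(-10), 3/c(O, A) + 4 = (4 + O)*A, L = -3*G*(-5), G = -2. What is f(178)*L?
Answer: -4858845/16196 ≈ -300.00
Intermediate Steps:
L = -30 (L = -3*(-2)*(-5) = 6*(-5) = -30)
c(O, A) = 3/(-4 + A*(4 + O)) (c(O, A) = 3/(-4 + (4 + O)*A) = 3/(-4 + A*(4 + O)))
f(H) = 10 + 3/(-4 + H**2 + 4*H) (f(H) = 3/(-4 + 4*H + H*H) - 1*(-10) = 3/(-4 + 4*H + H**2) + 10 = 3/(-4 + H**2 + 4*H) + 10 = 10 + 3/(-4 + H**2 + 4*H))
f(178)*L = ((-37 + 10*178**2 + 40*178)/(-4 + 178**2 + 4*178))*(-30) = ((-37 + 10*31684 + 7120)/(-4 + 31684 + 712))*(-30) = ((-37 + 316840 + 7120)/32392)*(-30) = ((1/32392)*323923)*(-30) = (323923/32392)*(-30) = -4858845/16196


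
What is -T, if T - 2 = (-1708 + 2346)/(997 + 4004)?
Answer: -10640/5001 ≈ -2.1276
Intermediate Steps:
T = 10640/5001 (T = 2 + (-1708 + 2346)/(997 + 4004) = 2 + 638/5001 = 10640/5001 ≈ 2.1276)
-T = -1*10640/5001 = -10640/5001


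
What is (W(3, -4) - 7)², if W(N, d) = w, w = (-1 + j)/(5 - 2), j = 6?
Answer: 256/9 ≈ 28.444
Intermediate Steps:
w = 5/3 (w = (-1 + 6)/(5 - 2) = 5/3 ≈ 1.6667)
W(N, d) = 5/3
(W(3, -4) - 7)² = (5/3 - 7)² = (-16/3)² = 256/9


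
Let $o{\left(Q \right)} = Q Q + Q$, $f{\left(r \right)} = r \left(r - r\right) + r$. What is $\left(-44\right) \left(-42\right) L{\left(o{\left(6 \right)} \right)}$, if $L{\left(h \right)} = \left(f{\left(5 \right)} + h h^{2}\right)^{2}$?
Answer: $10145099855352$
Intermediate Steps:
$f{\left(r \right)} = r$ ($f{\left(r \right)} = r 0 + r = 0 + r = r$)
$o{\left(Q \right)} = Q + Q^{2}$ ($o{\left(Q \right)} = Q^{2} + Q = Q + Q^{2}$)
$L{\left(h \right)} = \left(5 + h^{3}\right)^{2}$ ($L{\left(h \right)} = \left(5 + h h^{2}\right)^{2} = \left(5 + h^{3}\right)^{2}$)
$\left(-44\right) \left(-42\right) L{\left(o{\left(6 \right)} \right)} = \left(-44\right) \left(-42\right) \left(5 + \left(6 \left(1 + 6\right)\right)^{3}\right)^{2} = 1848 \left(5 + \left(6 \cdot 7\right)^{3}\right)^{2} = 1848 \left(5 + 42^{3}\right)^{2} = 1848 \left(5 + 74088\right)^{2} = 1848 \cdot 74093^{2} = 1848 \cdot 5489772649 = 10145099855352$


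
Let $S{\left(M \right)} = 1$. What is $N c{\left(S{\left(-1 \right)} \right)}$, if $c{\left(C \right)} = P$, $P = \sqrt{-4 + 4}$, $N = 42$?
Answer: $0$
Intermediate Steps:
$P = 0$ ($P = \sqrt{0} = 0$)
$c{\left(C \right)} = 0$
$N c{\left(S{\left(-1 \right)} \right)} = 42 \cdot 0 = 0$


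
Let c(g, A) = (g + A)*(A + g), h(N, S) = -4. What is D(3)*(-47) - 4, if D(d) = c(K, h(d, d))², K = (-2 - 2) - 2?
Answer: -470004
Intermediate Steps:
K = -6 (K = -4 - 2 = -6)
c(g, A) = (A + g)² (c(g, A) = (A + g)*(A + g) = (A + g)²)
D(d) = 10000 (D(d) = ((-4 - 6)²)² = ((-10)²)² = 100² = 10000)
D(3)*(-47) - 4 = 10000*(-47) - 4 = -470000 - 4 = -470004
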